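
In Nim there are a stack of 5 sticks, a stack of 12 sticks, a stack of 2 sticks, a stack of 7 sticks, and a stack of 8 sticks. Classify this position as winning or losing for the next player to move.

Nim-sum: 5 XOR 12 XOR 2 XOR 7 XOR 8 = 4.
The nim-sum is 4 ≠ 0, so this is an N-position: the player to move can win.

Winning position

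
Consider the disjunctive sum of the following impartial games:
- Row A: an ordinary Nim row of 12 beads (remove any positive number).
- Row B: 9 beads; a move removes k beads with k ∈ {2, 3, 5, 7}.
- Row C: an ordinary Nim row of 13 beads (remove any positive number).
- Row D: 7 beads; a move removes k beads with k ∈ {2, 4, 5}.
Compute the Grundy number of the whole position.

1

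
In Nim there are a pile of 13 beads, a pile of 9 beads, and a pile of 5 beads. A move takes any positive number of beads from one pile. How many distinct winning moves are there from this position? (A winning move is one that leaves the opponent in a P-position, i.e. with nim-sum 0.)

3

Nim-sum: 13 ^ 9 ^ 5 = 1.
The overall nim-sum is X = 1. A pile of size p has a winning move iff p XOR X < p (reduce it to p XOR X).
  13: 13 XOR 1 = 12 < 13 — winning move (to 12).
  9: 9 XOR 1 = 8 < 9 — winning move (to 8).
  5: 5 XOR 1 = 4 < 5 — winning move (to 4).
That gives 3 winning moves.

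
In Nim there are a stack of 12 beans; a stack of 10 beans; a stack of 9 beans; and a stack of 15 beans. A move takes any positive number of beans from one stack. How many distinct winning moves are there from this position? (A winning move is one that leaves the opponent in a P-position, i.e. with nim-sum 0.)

0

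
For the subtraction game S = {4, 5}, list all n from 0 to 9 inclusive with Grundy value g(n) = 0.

0, 1, 2, 3, 9

Compute g(0), g(1), … for moves {4, 5}:
k:     0  1  2  3  4  5  6  7  8  9
g(k):  0  0  0  0  1  1  1  1  2  0
The P-positions (g = 0) in 0..9 are 0, 1, 2, 3, 9.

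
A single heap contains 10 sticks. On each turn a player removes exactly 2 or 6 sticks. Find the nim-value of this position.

Build the Grundy sequence with g(k) = mex{g(k−s) : s ∈ {2, 6}, s ≤ k}:
k:     0  1  2  3  4  5  6  7  8  9 10
g(k):  0  0  1  1  0  0  1  1  0  0  1
So g(10) = 1.

1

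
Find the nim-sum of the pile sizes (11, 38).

45

Nim-sum: 11 ^ 38 = 45.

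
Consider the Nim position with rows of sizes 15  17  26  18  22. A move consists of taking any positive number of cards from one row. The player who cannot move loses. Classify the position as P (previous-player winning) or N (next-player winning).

P-position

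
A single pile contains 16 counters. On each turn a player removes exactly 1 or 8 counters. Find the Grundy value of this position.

Compute g(0), g(1), … for moves {1, 8}:
k:     0  1  2  3  4  5  6  7  8  9 10 11 12 13 14 15 16
g(k):  0  1  0  1  0  1  0  1  2  0  1  0  1  0  1  0  1
So g(16) = 1.

1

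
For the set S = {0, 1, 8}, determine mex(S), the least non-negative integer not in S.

The values 0, 1 are all present; 2 is the first non-negative integer missing from the set.

2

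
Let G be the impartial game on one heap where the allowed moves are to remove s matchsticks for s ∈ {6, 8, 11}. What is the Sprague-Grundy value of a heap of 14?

Grundy values for subtraction set {6, 8, 11}:
g(0) = mex{} = 0
g(1) = mex{} = 0
g(2) = mex{} = 0
g(3) = mex{} = 0
g(4) = mex{} = 0
g(5) = mex{} = 0
g(6) = mex{0} = 1
g(7) = mex{0} = 1
g(8) = mex{0} = 1
g(9) = mex{0} = 1
g(10) = mex{0} = 1
g(11) = mex{0} = 1
g(12) = mex{0,1} = 2
g(13) = mex{0,1} = 2
g(14) = mex{0,1} = 2
So g(14) = 2.

2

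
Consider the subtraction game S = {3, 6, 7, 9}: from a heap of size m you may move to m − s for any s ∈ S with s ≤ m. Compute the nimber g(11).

3

Grundy values for subtraction set {3, 6, 7, 9}:
k:     0  1  2  3  4  5  6  7  8  9 10 11
g(k):  0  0  0  1  1  1  2  2  2  3  3  3
So g(11) = 3.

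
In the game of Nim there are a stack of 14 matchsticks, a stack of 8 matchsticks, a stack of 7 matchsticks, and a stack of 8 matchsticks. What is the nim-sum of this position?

9

Write each in binary and XOR column by column:
  1110  (14)
  1000  (8)
  0111  (7)
  1000  (8)
  ----
  1001  (9)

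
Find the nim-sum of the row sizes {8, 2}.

Nim-sum: 8 XOR 2 = 10.

10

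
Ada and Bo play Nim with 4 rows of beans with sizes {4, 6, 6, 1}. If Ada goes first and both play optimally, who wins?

Write each in binary and XOR column by column:
  100  (4)
  110  (6)
  110  (6)
  001  (1)
  ---
  101  (5)
The nim-sum is 5 ≠ 0, so this is an N-position: the player to move can win; Ada has a winning move.

Ada wins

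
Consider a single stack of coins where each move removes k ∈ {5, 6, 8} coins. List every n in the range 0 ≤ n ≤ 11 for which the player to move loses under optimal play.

0, 1, 2, 3, 4

Grundy values for subtraction set {5, 6, 8}:
g(0) = mex{} = 0
g(1) = mex{} = 0
g(2) = mex{} = 0
g(3) = mex{} = 0
g(4) = mex{} = 0
g(5) = mex{0} = 1
g(6) = mex{0} = 1
g(7) = mex{0} = 1
g(8) = mex{0} = 1
g(9) = mex{0} = 1
g(10) = mex{0,1} = 2
g(11) = mex{0,1} = 2
The P-positions (g = 0) in 0..11 are 0, 1, 2, 3, 4.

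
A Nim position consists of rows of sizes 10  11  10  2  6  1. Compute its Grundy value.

14

Compute the nim-sum pairwise:
10 XOR 11 = 1
1 XOR 10 = 11
11 XOR 2 = 9
9 XOR 6 = 15
15 XOR 1 = 14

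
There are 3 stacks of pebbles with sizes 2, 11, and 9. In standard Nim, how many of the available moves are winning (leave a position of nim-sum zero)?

Compute the nim-sum pairwise:
2 ⊕ 11 = 9
9 ⊕ 9 = 0
The nim-sum is already 0, so every move leaves a nonzero nim-sum — there are no winning moves.

0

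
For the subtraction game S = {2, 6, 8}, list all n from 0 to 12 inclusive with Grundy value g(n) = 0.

0, 1, 4, 5

Build the Grundy sequence with g(k) = mex{g(k−s) : s ∈ {2, 6, 8}, s ≤ k}:
k:     0  1  2  3  4  5  6  7  8  9 10 11 12
g(k):  0  0  1  1  0  0  1  1  2  2  3  3  2
The P-positions (g = 0) in 0..12 are 0, 1, 4, 5.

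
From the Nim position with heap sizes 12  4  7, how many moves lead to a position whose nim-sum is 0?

1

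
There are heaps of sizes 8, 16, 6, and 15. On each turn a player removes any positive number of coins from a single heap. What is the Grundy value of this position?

17

Bitwise XOR of the heap sizes:
  01000  (8)
  10000  (16)
  00110  (6)
  01111  (15)
  -----
  10001  (17)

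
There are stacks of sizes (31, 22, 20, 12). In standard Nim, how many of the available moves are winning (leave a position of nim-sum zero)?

3

Bitwise XOR of the heap sizes:
  11111  (31)
  10110  (22)
  10100  (20)
  01100  (12)
  -----
  10001  (17)
The overall nim-sum is X = 17. A stack of size p has a winning move iff p XOR X < p (reduce it to p XOR X).
  31: 31 XOR 17 = 14 < 31 — winning move (to 14).
  22: 22 XOR 17 = 7 < 22 — winning move (to 7).
  20: 20 XOR 17 = 5 < 20 — winning move (to 5).
  12: 12 XOR 17 = 29 ≥ 12 — no move.
That gives 3 winning moves.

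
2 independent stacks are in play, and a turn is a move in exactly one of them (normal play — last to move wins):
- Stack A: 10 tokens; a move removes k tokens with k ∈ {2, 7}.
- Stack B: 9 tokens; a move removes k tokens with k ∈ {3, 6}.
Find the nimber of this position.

0

Grundy values for stack A (subtraction set {2, 7}):
g(0) = mex{} = 0
g(1) = mex{} = 0
g(2) = mex{0} = 1
g(3) = mex{0} = 1
g(4) = mex{1} = 0
g(5) = mex{1} = 0
g(6) = mex{0} = 1
g(7) = mex{0} = 1
g(8) = mex{0,1} = 2
g(9) = mex{1} = 0
g(10) = mex{1,2} = 0
So g(10) = 0.
Grundy values for stack B (subtraction set {3, 6}):
k:     0  1  2  3  4  5  6  7  8  9
g(k):  0  0  0  1  1  1  2  2  2  0
So g(9) = 0.
By the Sprague-Grundy theorem, the Grundy value of a sum of independent games is the XOR of the component values.
Combined value = 0 ⊕ 0 = 0.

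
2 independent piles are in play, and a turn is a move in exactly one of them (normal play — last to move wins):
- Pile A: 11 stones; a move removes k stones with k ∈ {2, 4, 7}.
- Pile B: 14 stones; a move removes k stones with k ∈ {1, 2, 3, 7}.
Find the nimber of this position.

3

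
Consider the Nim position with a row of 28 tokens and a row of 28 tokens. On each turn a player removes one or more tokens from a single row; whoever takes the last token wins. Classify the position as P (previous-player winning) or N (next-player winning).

P-position

Nim-sum: 28 ⊕ 28 = 0.
The nim-sum is 0, so this is a P-position: the player to move is in a losing position under optimal play.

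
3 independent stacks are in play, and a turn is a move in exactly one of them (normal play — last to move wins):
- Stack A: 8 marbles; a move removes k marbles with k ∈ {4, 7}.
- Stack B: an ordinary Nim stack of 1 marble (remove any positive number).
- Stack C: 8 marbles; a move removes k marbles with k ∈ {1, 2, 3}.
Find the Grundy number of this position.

For stack A, compute g(0), g(1), … with moves {4, 7}:
g(0) = mex{} = 0
g(1) = mex{} = 0
g(2) = mex{} = 0
g(3) = mex{} = 0
g(4) = mex{0} = 1
g(5) = mex{0} = 1
g(6) = mex{0} = 1
g(7) = mex{0} = 1
g(8) = mex{0,1} = 2
So g(8) = 2.
Stack B is a plain Nim stack of size 1, so its Grundy value is 1.
Build the Grundy sequence for stack C with g(k) = mex{g(k−s) : s ∈ {1, 2, 3}, s ≤ k}:
k:     0  1  2  3  4  5  6  7  8
g(k):  0  1  2  3  0  1  2  3  0
So g(8) = 0.
By the Sprague-Grundy theorem, the Grundy value of a sum of independent games is the XOR of the component values.
Combined value = 2 ⊕ 1 ⊕ 0 = 3.

3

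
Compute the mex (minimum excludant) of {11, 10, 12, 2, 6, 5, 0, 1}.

The values 0, 1, 2 are all present; 3 is the first non-negative integer missing from the set.

3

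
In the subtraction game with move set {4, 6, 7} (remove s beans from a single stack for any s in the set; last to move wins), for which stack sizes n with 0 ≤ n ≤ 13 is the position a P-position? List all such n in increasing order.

0, 1, 2, 3, 11, 12, 13

Compute g(0), g(1), … for moves {4, 6, 7}:
k:     0  1  2  3  4  5  6  7  8  9 10 11 12 13
g(k):  0  0  0  0  1  1  1  1  2  2  2  0  0  0
The P-positions (g = 0) in 0..13 are 0, 1, 2, 3, 11, 12, 13.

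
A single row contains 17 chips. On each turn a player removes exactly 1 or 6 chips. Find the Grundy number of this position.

1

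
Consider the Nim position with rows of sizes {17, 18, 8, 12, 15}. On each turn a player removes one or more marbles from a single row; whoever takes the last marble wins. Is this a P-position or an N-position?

N-position

Compute the nim-sum pairwise:
17 ⊕ 18 = 3
3 ⊕ 8 = 11
11 ⊕ 12 = 7
7 ⊕ 15 = 8
The nim-sum is 8 ≠ 0, so this is an N-position: the player to move can win.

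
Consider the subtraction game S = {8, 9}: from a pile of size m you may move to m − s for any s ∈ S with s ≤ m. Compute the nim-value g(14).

Build the Grundy sequence with g(k) = mex{g(k−s) : s ∈ {8, 9}, s ≤ k}:
g(0) = mex{} = 0
g(1) = mex{} = 0
g(2) = mex{} = 0
g(3) = mex{} = 0
g(4) = mex{} = 0
g(5) = mex{} = 0
g(6) = mex{} = 0
g(7) = mex{} = 0
g(8) = mex{0} = 1
g(9) = mex{0} = 1
g(10) = mex{0} = 1
g(11) = mex{0} = 1
g(12) = mex{0} = 1
g(13) = mex{0} = 1
g(14) = mex{0} = 1
So g(14) = 1.

1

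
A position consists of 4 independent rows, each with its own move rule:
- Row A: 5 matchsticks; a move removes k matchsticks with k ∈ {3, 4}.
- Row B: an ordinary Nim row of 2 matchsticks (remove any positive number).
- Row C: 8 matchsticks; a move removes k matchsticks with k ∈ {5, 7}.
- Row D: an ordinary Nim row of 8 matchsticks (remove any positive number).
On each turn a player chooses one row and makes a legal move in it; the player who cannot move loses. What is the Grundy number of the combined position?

10

Grundy values for row A (subtraction set {3, 4}):
g(0) = mex{} = 0
g(1) = mex{} = 0
g(2) = mex{} = 0
g(3) = mex{0} = 1
g(4) = mex{0} = 1
g(5) = mex{0} = 1
So g(5) = 1.
Row B is a plain Nim row of size 2, so its Grundy value is 2.
Grundy values for row C (subtraction set {5, 7}):
g(0) = mex{} = 0
g(1) = mex{} = 0
g(2) = mex{} = 0
g(3) = mex{} = 0
g(4) = mex{} = 0
g(5) = mex{0} = 1
g(6) = mex{0} = 1
g(7) = mex{0} = 1
g(8) = mex{0} = 1
So g(8) = 1.
Row D is a plain Nim row of size 8, so its Grundy value is 8.
The value of a disjunctive sum is the nim-sum of the parts.
Combined value = 1 ⊕ 2 ⊕ 1 ⊕ 8 = 10.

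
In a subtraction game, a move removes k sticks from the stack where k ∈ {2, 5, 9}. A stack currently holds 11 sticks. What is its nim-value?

0

Build the Grundy sequence with g(k) = mex{g(k−s) : s ∈ {2, 5, 9}, s ≤ k}:
g(0) = mex{} = 0
g(1) = mex{} = 0
g(2) = mex{0} = 1
g(3) = mex{0} = 1
g(4) = mex{1} = 0
g(5) = mex{0,1} = 2
g(6) = mex{0} = 1
g(7) = mex{1,2} = 0
g(8) = mex{1} = 0
g(9) = mex{0} = 1
g(10) = mex{0,2} = 1
g(11) = mex{1} = 0
So g(11) = 0.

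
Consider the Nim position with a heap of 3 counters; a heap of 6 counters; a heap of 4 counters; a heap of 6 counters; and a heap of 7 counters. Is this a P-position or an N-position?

Compute the nim-sum pairwise:
3 ^ 6 = 5
5 ^ 4 = 1
1 ^ 6 = 7
7 ^ 7 = 0
The nim-sum is 0, so this is a P-position: the player to move is in a losing position under optimal play.

P-position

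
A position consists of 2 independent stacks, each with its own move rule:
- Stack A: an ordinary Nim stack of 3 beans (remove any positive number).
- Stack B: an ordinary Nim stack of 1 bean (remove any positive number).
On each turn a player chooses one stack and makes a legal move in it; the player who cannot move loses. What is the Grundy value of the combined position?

2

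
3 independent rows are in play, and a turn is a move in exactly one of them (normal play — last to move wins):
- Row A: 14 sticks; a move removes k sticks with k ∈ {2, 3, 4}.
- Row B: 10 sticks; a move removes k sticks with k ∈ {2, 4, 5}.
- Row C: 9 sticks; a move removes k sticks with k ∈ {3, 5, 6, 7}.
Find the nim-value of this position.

For row A, compute g(0), g(1), … with moves {2, 3, 4}:
k:     0  1  2  3  4  5  6  7  8  9 10 11 12 13 14
g(k):  0  0  1  1  2  2  0  0  1  1  2  2  0  0  1
So g(14) = 1.
Build the Grundy sequence for row B with g(k) = mex{g(k−s) : s ∈ {2, 4, 5}, s ≤ k}:
k:     0  1  2  3  4  5  6  7  8  9 10
g(k):  0  0  1  1  2  2  3  0  0  1  1
So g(10) = 1.
For row C, compute g(0), g(1), … with moves {3, 5, 6, 7}:
k:     0  1  2  3  4  5  6  7  8  9
g(k):  0  0  0  1  1  1  2  2  2  3
So g(9) = 3.
By the Sprague-Grundy theorem, the Grundy value of a sum of independent games is the XOR of the component values.
Combined value = 1 ⊕ 1 ⊕ 3 = 3.

3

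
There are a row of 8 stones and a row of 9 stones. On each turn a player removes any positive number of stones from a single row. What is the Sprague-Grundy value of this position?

1

Compute the nim-sum pairwise:
8 ⊕ 9 = 1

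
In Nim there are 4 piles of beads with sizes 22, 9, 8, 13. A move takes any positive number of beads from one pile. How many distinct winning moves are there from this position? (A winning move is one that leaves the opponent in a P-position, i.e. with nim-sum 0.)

1

Write each in binary and XOR column by column:
  10110  (22)
  01001  (9)
  01000  (8)
  01101  (13)
  -----
  11010  (26)
The overall nim-sum is X = 26. A pile of size p has a winning move iff p XOR X < p (reduce it to p XOR X).
  22: 22 XOR 26 = 12 < 22 — winning move (to 12).
  9: 9 XOR 26 = 19 ≥ 9 — no move.
  8: 8 XOR 26 = 18 ≥ 8 — no move.
  13: 13 XOR 26 = 23 ≥ 13 — no move.
That gives 1 winning move.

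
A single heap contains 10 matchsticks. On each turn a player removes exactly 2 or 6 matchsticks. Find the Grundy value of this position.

1

Build the Grundy sequence with g(k) = mex{g(k−s) : s ∈ {2, 6}, s ≤ k}:
g(0) = mex{} = 0
g(1) = mex{} = 0
g(2) = mex{0} = 1
g(3) = mex{0} = 1
g(4) = mex{1} = 0
g(5) = mex{1} = 0
g(6) = mex{0} = 1
g(7) = mex{0} = 1
g(8) = mex{1} = 0
g(9) = mex{1} = 0
g(10) = mex{0} = 1
So g(10) = 1.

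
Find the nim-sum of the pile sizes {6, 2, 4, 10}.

In binary:
  0110  (6)
  0010  (2)
  0100  (4)
  1010  (10)
  ----
  1010  (10)

10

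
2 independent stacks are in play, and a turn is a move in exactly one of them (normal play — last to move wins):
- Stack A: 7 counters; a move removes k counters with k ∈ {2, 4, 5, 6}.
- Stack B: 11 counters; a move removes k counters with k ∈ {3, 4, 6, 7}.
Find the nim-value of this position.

3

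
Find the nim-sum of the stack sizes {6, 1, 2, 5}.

Write each in binary and XOR column by column:
  110  (6)
  001  (1)
  010  (2)
  101  (5)
  ---
  000  (0)

0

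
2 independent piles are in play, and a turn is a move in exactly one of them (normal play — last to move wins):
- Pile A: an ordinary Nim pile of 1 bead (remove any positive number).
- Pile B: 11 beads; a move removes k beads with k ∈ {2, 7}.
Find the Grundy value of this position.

0

Pile A is a plain Nim pile of size 1, so its Grundy value is 1.
Grundy values for pile B (subtraction set {2, 7}):
g(0) = mex{} = 0
g(1) = mex{} = 0
g(2) = mex{0} = 1
g(3) = mex{0} = 1
g(4) = mex{1} = 0
g(5) = mex{1} = 0
g(6) = mex{0} = 1
g(7) = mex{0} = 1
g(8) = mex{0,1} = 2
g(9) = mex{1} = 0
g(10) = mex{1,2} = 0
g(11) = mex{0} = 1
So g(11) = 1.
By the Sprague-Grundy theorem, the Grundy value of a sum of independent games is the XOR of the component values.
Combined value = 1 XOR 1 = 0.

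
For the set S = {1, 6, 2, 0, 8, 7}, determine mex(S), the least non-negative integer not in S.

3

The values 0, 1, 2 are all present; 3 is the first non-negative integer missing from the set.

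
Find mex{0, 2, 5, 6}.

0 is in the set but 1 is not, so the mex is 1.

1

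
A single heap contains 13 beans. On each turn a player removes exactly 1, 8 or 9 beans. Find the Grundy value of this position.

3

Build the Grundy sequence with g(k) = mex{g(k−s) : s ∈ {1, 8, 9}, s ≤ k}:
g(0) = mex{} = 0
g(1) = mex{0} = 1
g(2) = mex{1} = 0
g(3) = mex{0} = 1
g(4) = mex{1} = 0
g(5) = mex{0} = 1
g(6) = mex{1} = 0
g(7) = mex{0} = 1
g(8) = mex{0,1} = 2
g(9) = mex{0,1,2} = 3
g(10) = mex{0,1,3} = 2
g(11) = mex{0,1,2} = 3
g(12) = mex{0,1,3} = 2
g(13) = mex{0,1,2} = 3
So g(13) = 3.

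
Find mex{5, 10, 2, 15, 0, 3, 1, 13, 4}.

The values 0, 1, 2, 3, 4, 5 are all present; 6 is the first non-negative integer missing from the set.

6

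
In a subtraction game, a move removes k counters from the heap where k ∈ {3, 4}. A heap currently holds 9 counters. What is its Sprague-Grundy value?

Compute g(0), g(1), … for moves {3, 4}:
k:     0  1  2  3  4  5  6  7  8  9
g(k):  0  0  0  1  1  1  2  0  0  0
So g(9) = 0.

0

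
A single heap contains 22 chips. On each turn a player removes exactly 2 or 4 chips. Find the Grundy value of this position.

2

Build the Grundy sequence with g(k) = mex{g(k−s) : s ∈ {2, 4}, s ≤ k}:
k:     0  1  2  3  4  5  6  7  8  9 10 11 12 13 14 15 16 17 18 19 20 21 22
g(k):  0  0  1  1  2  2  0  0  1  1  2  2  0  0  1  1  2  2  0  0  1  1  2
So g(22) = 2.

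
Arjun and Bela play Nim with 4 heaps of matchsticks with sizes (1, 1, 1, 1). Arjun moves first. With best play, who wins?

Compute the nim-sum pairwise:
1 XOR 1 = 0
0 XOR 1 = 1
1 XOR 1 = 0
The nim-sum is 0, so this is a P-position: the player to move is in a losing position under optimal play; Arjun is about to move from it and so loses — Bela wins.

Bela wins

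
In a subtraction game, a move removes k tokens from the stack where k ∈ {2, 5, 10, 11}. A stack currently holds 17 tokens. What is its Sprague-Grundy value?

Compute g(0), g(1), … for moves {2, 5, 10, 11}:
k:     0  1  2  3  4  5  6  7  8  9 10 11 12 13 14 15 16 17
g(k):  0  0  1  1  0  2  1  0  0  1  1  2  2  3  3  4  0  3
So g(17) = 3.

3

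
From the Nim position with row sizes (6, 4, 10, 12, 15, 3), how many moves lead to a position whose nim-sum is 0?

Nim-sum: 6 XOR 4 XOR 10 XOR 12 XOR 15 XOR 3 = 8.
The overall nim-sum is X = 8. A row of size p has a winning move iff p XOR X < p (reduce it to p XOR X).
  6: 6 XOR 8 = 14 ≥ 6 — no move.
  4: 4 XOR 8 = 12 ≥ 4 — no move.
  10: 10 XOR 8 = 2 < 10 — winning move (to 2).
  12: 12 XOR 8 = 4 < 12 — winning move (to 4).
  15: 15 XOR 8 = 7 < 15 — winning move (to 7).
  3: 3 XOR 8 = 11 ≥ 3 — no move.
That gives 3 winning moves.

3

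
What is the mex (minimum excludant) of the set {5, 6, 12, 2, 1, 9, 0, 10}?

3

The values 0, 1, 2 are all present; 3 is the first non-negative integer missing from the set.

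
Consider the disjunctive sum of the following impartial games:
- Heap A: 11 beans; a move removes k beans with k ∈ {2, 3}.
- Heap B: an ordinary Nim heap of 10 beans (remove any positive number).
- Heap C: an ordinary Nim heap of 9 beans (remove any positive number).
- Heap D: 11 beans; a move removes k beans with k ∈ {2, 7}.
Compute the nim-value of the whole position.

For heap A, compute g(0), g(1), … with moves {2, 3}:
g(0) = mex{} = 0
g(1) = mex{} = 0
g(2) = mex{0} = 1
g(3) = mex{0} = 1
g(4) = mex{0,1} = 2
g(5) = mex{1} = 0
g(6) = mex{1,2} = 0
g(7) = mex{0,2} = 1
g(8) = mex{0} = 1
g(9) = mex{0,1} = 2
g(10) = mex{1} = 0
g(11) = mex{1,2} = 0
So g(11) = 0.
Heap B is a plain Nim heap of size 10, so its Grundy value is 10.
Heap C is a plain Nim heap of size 9, so its Grundy value is 9.
Grundy values for heap D (subtraction set {2, 7}):
g(0) = mex{} = 0
g(1) = mex{} = 0
g(2) = mex{0} = 1
g(3) = mex{0} = 1
g(4) = mex{1} = 0
g(5) = mex{1} = 0
g(6) = mex{0} = 1
g(7) = mex{0} = 1
g(8) = mex{0,1} = 2
g(9) = mex{1} = 0
g(10) = mex{1,2} = 0
g(11) = mex{0} = 1
So g(11) = 1.
By the Sprague-Grundy theorem, the Grundy value of a sum of independent games is the XOR of the component values.
Combined value = 0 XOR 10 XOR 9 XOR 1 = 2.

2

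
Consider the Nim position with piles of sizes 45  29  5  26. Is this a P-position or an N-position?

Nim-sum: 45 XOR 29 XOR 5 XOR 26 = 47.
The nim-sum is 47 ≠ 0, so this is an N-position: the player to move can win.

N-position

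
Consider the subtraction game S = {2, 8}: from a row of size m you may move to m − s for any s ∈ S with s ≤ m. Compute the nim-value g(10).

Compute g(0), g(1), … for moves {2, 8}:
g(0) = mex{} = 0
g(1) = mex{} = 0
g(2) = mex{0} = 1
g(3) = mex{0} = 1
g(4) = mex{1} = 0
g(5) = mex{1} = 0
g(6) = mex{0} = 1
g(7) = mex{0} = 1
g(8) = mex{0,1} = 2
g(9) = mex{0,1} = 2
g(10) = mex{1,2} = 0
So g(10) = 0.

0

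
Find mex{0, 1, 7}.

The values 0, 1 are all present; 2 is the first non-negative integer missing from the set.

2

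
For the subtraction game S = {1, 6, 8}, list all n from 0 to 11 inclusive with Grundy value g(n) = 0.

0, 2, 4, 7, 9, 11

Grundy values for subtraction set {1, 6, 8}:
g(0) = mex{} = 0
g(1) = mex{0} = 1
g(2) = mex{1} = 0
g(3) = mex{0} = 1
g(4) = mex{1} = 0
g(5) = mex{0} = 1
g(6) = mex{0,1} = 2
g(7) = mex{1,2} = 0
g(8) = mex{0} = 1
g(9) = mex{1} = 0
g(10) = mex{0} = 1
g(11) = mex{1} = 0
The P-positions (g = 0) in 0..11 are 0, 2, 4, 7, 9, 11.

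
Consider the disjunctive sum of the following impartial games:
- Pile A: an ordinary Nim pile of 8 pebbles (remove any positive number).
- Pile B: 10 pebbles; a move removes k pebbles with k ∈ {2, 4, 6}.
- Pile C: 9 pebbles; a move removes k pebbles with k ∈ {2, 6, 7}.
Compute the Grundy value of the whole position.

9

Pile A is a plain Nim pile of size 8, so its Grundy value is 8.
Build the Grundy sequence for pile B with g(k) = mex{g(k−s) : s ∈ {2, 4, 6}, s ≤ k}:
k:     0  1  2  3  4  5  6  7  8  9 10
g(k):  0  0  1  1  2  2  3  3  0  0  1
So g(10) = 1.
Build the Grundy sequence for pile C with g(k) = mex{g(k−s) : s ∈ {2, 6, 7}, s ≤ k}:
g(0) = mex{} = 0
g(1) = mex{} = 0
g(2) = mex{0} = 1
g(3) = mex{0} = 1
g(4) = mex{1} = 0
g(5) = mex{1} = 0
g(6) = mex{0} = 1
g(7) = mex{0} = 1
g(8) = mex{0,1} = 2
g(9) = mex{1} = 0
So g(9) = 0.
The value of a disjunctive sum is the nim-sum of the parts.
Combined value = 8 XOR 1 XOR 0 = 9.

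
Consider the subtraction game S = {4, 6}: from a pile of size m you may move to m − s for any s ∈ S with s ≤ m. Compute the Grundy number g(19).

Compute g(0), g(1), … for moves {4, 6}:
k:     0  1  2  3  4  5  6  7  8  9 10 11 12 13 14 15 16 17 18 19
g(k):  0  0  0  0  1  1  1  1  2  2  0  0  0  0  1  1  1  1  2  2
So g(19) = 2.

2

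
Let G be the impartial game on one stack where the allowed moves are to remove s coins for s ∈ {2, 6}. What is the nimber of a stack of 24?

0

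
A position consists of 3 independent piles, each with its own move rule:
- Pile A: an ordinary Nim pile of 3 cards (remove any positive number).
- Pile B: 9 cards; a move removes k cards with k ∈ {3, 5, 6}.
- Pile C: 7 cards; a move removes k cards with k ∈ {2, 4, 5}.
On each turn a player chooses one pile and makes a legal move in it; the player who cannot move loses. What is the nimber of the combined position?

Pile A is a plain Nim pile of size 3, so its Grundy value is 3.
For pile B, compute g(0), g(1), … with moves {3, 5, 6}:
k:     0  1  2  3  4  5  6  7  8  9
g(k):  0  0  0  1  1  1  2  2  2  0
So g(9) = 0.
Build the Grundy sequence for pile C with g(k) = mex{g(k−s) : s ∈ {2, 4, 5}, s ≤ k}:
g(0) = mex{} = 0
g(1) = mex{} = 0
g(2) = mex{0} = 1
g(3) = mex{0} = 1
g(4) = mex{0,1} = 2
g(5) = mex{0,1} = 2
g(6) = mex{0,1,2} = 3
g(7) = mex{1,2} = 0
So g(7) = 0.
By the Sprague-Grundy theorem, the Grundy value of a sum of independent games is the XOR of the component values.
Combined value = 3 ⊕ 0 ⊕ 0 = 3.

3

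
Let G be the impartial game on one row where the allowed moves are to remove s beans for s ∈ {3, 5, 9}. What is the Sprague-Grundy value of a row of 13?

2

Build the Grundy sequence with g(k) = mex{g(k−s) : s ∈ {3, 5, 9}, s ≤ k}:
k:     0  1  2  3  4  5  6  7  8  9 10 11 12 13
g(k):  0  0  0  1  1  1  2  2  0  3  3  1  0  2
So g(13) = 2.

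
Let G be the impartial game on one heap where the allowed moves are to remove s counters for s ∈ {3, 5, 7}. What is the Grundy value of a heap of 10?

Build the Grundy sequence with g(k) = mex{g(k−s) : s ∈ {3, 5, 7}, s ≤ k}:
g(0) = mex{} = 0
g(1) = mex{} = 0
g(2) = mex{} = 0
g(3) = mex{0} = 1
g(4) = mex{0} = 1
g(5) = mex{0} = 1
g(6) = mex{0,1} = 2
g(7) = mex{0,1} = 2
g(8) = mex{0,1} = 2
g(9) = mex{0,1,2} = 3
g(10) = mex{1,2} = 0
So g(10) = 0.

0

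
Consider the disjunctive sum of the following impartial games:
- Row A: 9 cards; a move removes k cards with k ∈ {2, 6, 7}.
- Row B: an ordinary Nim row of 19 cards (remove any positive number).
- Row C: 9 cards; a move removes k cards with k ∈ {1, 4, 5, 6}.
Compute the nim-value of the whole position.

19

Grundy values for row A (subtraction set {2, 6, 7}):
g(0) = mex{} = 0
g(1) = mex{} = 0
g(2) = mex{0} = 1
g(3) = mex{0} = 1
g(4) = mex{1} = 0
g(5) = mex{1} = 0
g(6) = mex{0} = 1
g(7) = mex{0} = 1
g(8) = mex{0,1} = 2
g(9) = mex{1} = 0
So g(9) = 0.
Row B is a plain Nim row of size 19, so its Grundy value is 19.
Build the Grundy sequence for row C with g(k) = mex{g(k−s) : s ∈ {1, 4, 5, 6}, s ≤ k}:
g(0) = mex{} = 0
g(1) = mex{0} = 1
g(2) = mex{1} = 0
g(3) = mex{0} = 1
g(4) = mex{0,1} = 2
g(5) = mex{0,1,2} = 3
g(6) = mex{0,1,3} = 2
g(7) = mex{0,1,2} = 3
g(8) = mex{0,1,2,3} = 4
g(9) = mex{1,2,3,4} = 0
So g(9) = 0.
By the Sprague-Grundy theorem, the Grundy value of a sum of independent games is the XOR of the component values.
Combined value = 0 XOR 19 XOR 0 = 19.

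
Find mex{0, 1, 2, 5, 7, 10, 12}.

The values 0, 1, 2 are all present; 3 is the first non-negative integer missing from the set.

3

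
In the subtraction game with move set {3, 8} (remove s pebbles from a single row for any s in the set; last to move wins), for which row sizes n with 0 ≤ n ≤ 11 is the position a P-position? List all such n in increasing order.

0, 1, 2, 6, 7, 11

Compute g(0), g(1), … for moves {3, 8}:
k:     0  1  2  3  4  5  6  7  8  9 10 11
g(k):  0  0  0  1  1  1  0  0  2  1  1  0
The P-positions (g = 0) in 0..11 are 0, 1, 2, 6, 7, 11.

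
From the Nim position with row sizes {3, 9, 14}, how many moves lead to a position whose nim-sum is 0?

1

Compute the nim-sum pairwise:
3 ^ 9 = 10
10 ^ 14 = 4
The overall nim-sum is X = 4. A row of size p has a winning move iff p XOR X < p (reduce it to p XOR X).
  3: 3 XOR 4 = 7 ≥ 3 — no move.
  9: 9 XOR 4 = 13 ≥ 9 — no move.
  14: 14 XOR 4 = 10 < 14 — winning move (to 10).
That gives 1 winning move.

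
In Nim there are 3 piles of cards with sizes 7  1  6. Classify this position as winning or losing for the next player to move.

Losing position

Write each in binary and XOR column by column:
  111  (7)
  001  (1)
  110  (6)
  ---
  000  (0)
The nim-sum is 0, so this is a P-position: the player to move is in a losing position under optimal play.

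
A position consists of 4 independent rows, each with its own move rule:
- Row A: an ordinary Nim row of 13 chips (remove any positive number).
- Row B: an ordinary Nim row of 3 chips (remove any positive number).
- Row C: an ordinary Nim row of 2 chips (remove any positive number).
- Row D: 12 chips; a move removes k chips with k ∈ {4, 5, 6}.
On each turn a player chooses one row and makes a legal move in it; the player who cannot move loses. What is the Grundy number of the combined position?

Row A is a plain Nim row of size 13, so its Grundy value is 13.
Row B is a plain Nim row of size 3, so its Grundy value is 3.
Row C is a plain Nim row of size 2, so its Grundy value is 2.
For row D, compute g(0), g(1), … with moves {4, 5, 6}:
k:     0  1  2  3  4  5  6  7  8  9 10 11 12
g(k):  0  0  0  0  1  1  1  1  2  2  0  0  0
So g(12) = 0.
By the Sprague-Grundy theorem, the Grundy value of a sum of independent games is the XOR of the component values.
Combined value = 13 ⊕ 3 ⊕ 2 ⊕ 0 = 12.

12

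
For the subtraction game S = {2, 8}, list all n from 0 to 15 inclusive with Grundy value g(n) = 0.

0, 1, 4, 5, 10, 11, 14, 15

Grundy values for subtraction set {2, 8}:
k:     0  1  2  3  4  5  6  7  8  9 10 11 12 13 14 15
g(k):  0  0  1  1  0  0  1  1  2  2  0  0  1  1  0  0
The P-positions (g = 0) in 0..15 are 0, 1, 4, 5, 10, 11, 14, 15.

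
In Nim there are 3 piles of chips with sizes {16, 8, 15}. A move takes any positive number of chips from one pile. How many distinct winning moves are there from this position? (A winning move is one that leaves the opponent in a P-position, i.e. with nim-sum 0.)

Compute the nim-sum pairwise:
16 ^ 8 = 24
24 ^ 15 = 23
The overall nim-sum is X = 23. A pile of size p has a winning move iff p XOR X < p (reduce it to p XOR X).
  16: 16 XOR 23 = 7 < 16 — winning move (to 7).
  8: 8 XOR 23 = 31 ≥ 8 — no move.
  15: 15 XOR 23 = 24 ≥ 15 — no move.
That gives 1 winning move.

1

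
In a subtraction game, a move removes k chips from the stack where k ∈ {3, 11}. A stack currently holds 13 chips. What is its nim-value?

2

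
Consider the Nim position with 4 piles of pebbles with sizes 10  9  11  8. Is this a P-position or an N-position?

P-position

Compute the nim-sum pairwise:
10 XOR 9 = 3
3 XOR 11 = 8
8 XOR 8 = 0
The nim-sum is 0, so this is a P-position: the player to move is in a losing position under optimal play.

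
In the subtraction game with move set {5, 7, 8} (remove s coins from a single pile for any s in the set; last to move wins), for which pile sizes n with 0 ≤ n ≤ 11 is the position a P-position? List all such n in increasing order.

Compute g(0), g(1), … for moves {5, 7, 8}:
k:     0  1  2  3  4  5  6  7  8  9 10 11
g(k):  0  0  0  0  0  1  1  1  1  1  2  2
The P-positions (g = 0) in 0..11 are 0, 1, 2, 3, 4.

0, 1, 2, 3, 4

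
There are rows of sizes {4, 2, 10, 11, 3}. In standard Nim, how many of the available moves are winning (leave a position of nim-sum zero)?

1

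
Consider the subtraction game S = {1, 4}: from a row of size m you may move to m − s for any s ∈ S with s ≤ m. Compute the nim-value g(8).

1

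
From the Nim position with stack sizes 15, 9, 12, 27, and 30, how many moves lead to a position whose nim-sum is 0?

Bitwise XOR of the heap sizes:
  01111  (15)
  01001  (9)
  01100  (12)
  11011  (27)
  11110  (30)
  -----
  01111  (15)
The overall nim-sum is X = 15. A stack of size p has a winning move iff p XOR X < p (reduce it to p XOR X).
  15: 15 XOR 15 = 0 < 15 — winning move (to 0).
  9: 9 XOR 15 = 6 < 9 — winning move (to 6).
  12: 12 XOR 15 = 3 < 12 — winning move (to 3).
  27: 27 XOR 15 = 20 < 27 — winning move (to 20).
  30: 30 XOR 15 = 17 < 30 — winning move (to 17).
That gives 5 winning moves.

5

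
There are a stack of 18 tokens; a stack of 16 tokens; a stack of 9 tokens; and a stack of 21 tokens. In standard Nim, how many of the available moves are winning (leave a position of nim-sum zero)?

Nim-sum: 18 ^ 16 ^ 9 ^ 21 = 30.
The overall nim-sum is X = 30. A stack of size p has a winning move iff p XOR X < p (reduce it to p XOR X).
  18: 18 XOR 30 = 12 < 18 — winning move (to 12).
  16: 16 XOR 30 = 14 < 16 — winning move (to 14).
  9: 9 XOR 30 = 23 ≥ 9 — no move.
  21: 21 XOR 30 = 11 < 21 — winning move (to 11).
That gives 3 winning moves.

3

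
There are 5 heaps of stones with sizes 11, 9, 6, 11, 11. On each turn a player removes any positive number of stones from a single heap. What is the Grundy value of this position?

4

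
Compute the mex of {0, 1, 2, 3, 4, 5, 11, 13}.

6

The values 0, 1, 2, 3, 4, 5 are all present; 6 is the first non-negative integer missing from the set.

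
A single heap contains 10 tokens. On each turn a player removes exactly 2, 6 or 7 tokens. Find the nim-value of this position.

Grundy values for subtraction set {2, 6, 7}:
k:     0  1  2  3  4  5  6  7  8  9 10
g(k):  0  0  1  1  0  0  1  1  2  0  3
So g(10) = 3.

3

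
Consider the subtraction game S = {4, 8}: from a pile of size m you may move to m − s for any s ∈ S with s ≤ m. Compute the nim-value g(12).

0

Build the Grundy sequence with g(k) = mex{g(k−s) : s ∈ {4, 8}, s ≤ k}:
g(0) = mex{} = 0
g(1) = mex{} = 0
g(2) = mex{} = 0
g(3) = mex{} = 0
g(4) = mex{0} = 1
g(5) = mex{0} = 1
g(6) = mex{0} = 1
g(7) = mex{0} = 1
g(8) = mex{0,1} = 2
g(9) = mex{0,1} = 2
g(10) = mex{0,1} = 2
g(11) = mex{0,1} = 2
g(12) = mex{1,2} = 0
So g(12) = 0.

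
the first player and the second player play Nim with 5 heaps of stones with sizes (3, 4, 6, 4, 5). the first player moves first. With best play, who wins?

the second player wins

Nim-sum: 3 ^ 4 ^ 6 ^ 4 ^ 5 = 0.
The nim-sum is 0, so this is a P-position: the player to move is in a losing position under optimal play; the first player is about to move from it and so loses — the second player wins.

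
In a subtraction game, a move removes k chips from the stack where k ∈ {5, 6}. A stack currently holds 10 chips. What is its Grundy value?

Build the Grundy sequence with g(k) = mex{g(k−s) : s ∈ {5, 6}, s ≤ k}:
g(0) = mex{} = 0
g(1) = mex{} = 0
g(2) = mex{} = 0
g(3) = mex{} = 0
g(4) = mex{} = 0
g(5) = mex{0} = 1
g(6) = mex{0} = 1
g(7) = mex{0} = 1
g(8) = mex{0} = 1
g(9) = mex{0} = 1
g(10) = mex{0,1} = 2
So g(10) = 2.

2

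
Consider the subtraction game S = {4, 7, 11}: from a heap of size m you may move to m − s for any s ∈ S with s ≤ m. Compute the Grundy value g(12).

3

Build the Grundy sequence with g(k) = mex{g(k−s) : s ∈ {4, 7, 11}, s ≤ k}:
k:     0  1  2  3  4  5  6  7  8  9 10 11 12
g(k):  0  0  0  0  1  1  1  1  2  2  2  2  3
So g(12) = 3.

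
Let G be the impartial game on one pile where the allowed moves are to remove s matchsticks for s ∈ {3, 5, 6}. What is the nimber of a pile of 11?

0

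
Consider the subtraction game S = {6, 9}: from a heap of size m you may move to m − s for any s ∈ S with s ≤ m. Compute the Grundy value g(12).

Compute g(0), g(1), … for moves {6, 9}:
k:     0  1  2  3  4  5  6  7  8  9 10 11 12
g(k):  0  0  0  0  0  0  1  1  1  1  1  1  2
So g(12) = 2.

2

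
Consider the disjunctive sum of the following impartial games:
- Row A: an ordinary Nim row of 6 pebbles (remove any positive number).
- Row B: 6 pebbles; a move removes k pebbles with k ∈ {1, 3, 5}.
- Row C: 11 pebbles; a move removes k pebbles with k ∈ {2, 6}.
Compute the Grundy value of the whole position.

Row A is a plain Nim row of size 6, so its Grundy value is 6.
For row B, compute g(0), g(1), … with moves {1, 3, 5}:
k:     0  1  2  3  4  5  6
g(k):  0  1  0  1  0  1  0
So g(6) = 0.
For row C, compute g(0), g(1), … with moves {2, 6}:
k:     0  1  2  3  4  5  6  7  8  9 10 11
g(k):  0  0  1  1  0  0  1  1  0  0  1  1
So g(11) = 1.
The value of a disjunctive sum is the nim-sum of the parts.
Combined value = 6 XOR 0 XOR 1 = 7.

7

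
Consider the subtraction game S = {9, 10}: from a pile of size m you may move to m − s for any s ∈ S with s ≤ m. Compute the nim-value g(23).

Build the Grundy sequence with g(k) = mex{g(k−s) : s ∈ {9, 10}, s ≤ k}:
k:     0  1  2  3  4  5  6  7  8  9 10 11 12 13 14 15 16 17 18 19 20 21 22 23
g(k):  0  0  0  0  0  0  0  0  0  1  1  1  1  1  1  1  1  1  2  0  0  0  0  0
So g(23) = 0.

0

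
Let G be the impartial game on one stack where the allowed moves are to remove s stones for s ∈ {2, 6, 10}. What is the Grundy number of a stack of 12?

0

Grundy values for subtraction set {2, 6, 10}:
g(0) = mex{} = 0
g(1) = mex{} = 0
g(2) = mex{0} = 1
g(3) = mex{0} = 1
g(4) = mex{1} = 0
g(5) = mex{1} = 0
g(6) = mex{0} = 1
g(7) = mex{0} = 1
g(8) = mex{1} = 0
g(9) = mex{1} = 0
g(10) = mex{0} = 1
g(11) = mex{0} = 1
g(12) = mex{1} = 0
So g(12) = 0.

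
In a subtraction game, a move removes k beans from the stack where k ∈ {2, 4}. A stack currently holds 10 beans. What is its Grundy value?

2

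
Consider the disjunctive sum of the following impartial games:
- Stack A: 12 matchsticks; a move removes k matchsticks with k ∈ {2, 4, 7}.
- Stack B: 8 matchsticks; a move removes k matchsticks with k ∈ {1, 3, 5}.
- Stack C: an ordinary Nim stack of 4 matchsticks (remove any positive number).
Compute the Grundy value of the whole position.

Build the Grundy sequence for stack A with g(k) = mex{g(k−s) : s ∈ {2, 4, 7}, s ≤ k}:
k:     0  1  2  3  4  5  6  7  8  9 10 11 12
g(k):  0  0  1  1  2  2  0  3  1  0  2  1  0
So g(12) = 0.
For stack B, compute g(0), g(1), … with moves {1, 3, 5}:
k:     0  1  2  3  4  5  6  7  8
g(k):  0  1  0  1  0  1  0  1  0
So g(8) = 0.
Stack C is a plain Nim stack of size 4, so its Grundy value is 4.
The value of a disjunctive sum is the nim-sum of the parts.
Combined value = 0 XOR 0 XOR 4 = 4.

4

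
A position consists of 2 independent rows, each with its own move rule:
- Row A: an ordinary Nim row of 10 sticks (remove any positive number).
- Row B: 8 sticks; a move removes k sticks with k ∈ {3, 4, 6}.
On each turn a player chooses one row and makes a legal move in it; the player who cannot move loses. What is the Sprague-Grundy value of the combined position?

8

Row A is a plain Nim row of size 10, so its Grundy value is 10.
Grundy values for row B (subtraction set {3, 4, 6}):
k:     0  1  2  3  4  5  6  7  8
g(k):  0  0  0  1  1  1  2  2  2
So g(8) = 2.
The value of a disjunctive sum is the nim-sum of the parts.
Combined value = 10 XOR 2 = 8.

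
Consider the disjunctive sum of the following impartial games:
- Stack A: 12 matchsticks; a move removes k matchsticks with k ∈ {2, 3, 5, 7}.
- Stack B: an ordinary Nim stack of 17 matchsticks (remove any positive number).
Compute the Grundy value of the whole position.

16

For stack A, compute g(0), g(1), … with moves {2, 3, 5, 7}:
g(0) = mex{} = 0
g(1) = mex{} = 0
g(2) = mex{0} = 1
g(3) = mex{0} = 1
g(4) = mex{0,1} = 2
g(5) = mex{0,1} = 2
g(6) = mex{0,1,2} = 3
g(7) = mex{0,1,2} = 3
g(8) = mex{0,1,2,3} = 4
g(9) = mex{1,2,3} = 0
g(10) = mex{1,2,3,4} = 0
g(11) = mex{0,2,3,4} = 1
g(12) = mex{0,2,3} = 1
So g(12) = 1.
Stack B is a plain Nim stack of size 17, so its Grundy value is 17.
The value of a disjunctive sum is the nim-sum of the parts.
Combined value = 1 XOR 17 = 16.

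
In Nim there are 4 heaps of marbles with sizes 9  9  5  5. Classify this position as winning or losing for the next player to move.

Losing position

Bitwise XOR of the heap sizes:
  1001  (9)
  1001  (9)
  0101  (5)
  0101  (5)
  ----
  0000  (0)
The nim-sum is 0, so this is a P-position: the player to move is in a losing position under optimal play.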